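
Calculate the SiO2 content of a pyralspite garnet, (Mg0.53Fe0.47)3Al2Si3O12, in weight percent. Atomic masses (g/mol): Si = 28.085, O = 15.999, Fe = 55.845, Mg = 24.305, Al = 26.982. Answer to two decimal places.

40.27 wt%

Formula mass = 447.593 g/mol.
3 Si → 3.0000 mol SiO2 per formula unit; M(SiO2) = 60.083, so SiO2 mass = 180.249 g.
180.249/447.593 × 100 = 40.27 wt%.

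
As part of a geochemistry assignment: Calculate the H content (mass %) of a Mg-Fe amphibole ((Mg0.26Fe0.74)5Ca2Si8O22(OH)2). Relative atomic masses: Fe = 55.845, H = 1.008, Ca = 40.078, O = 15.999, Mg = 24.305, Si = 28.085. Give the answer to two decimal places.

0.22 mass %

Formula mass = 1.30*24.305 + 3.70*55.845 + 2*40.078 + 8*28.085 + 24*15.999 + 2*1.008 = 929.051 g/mol, of which 2.016 g is H.
So H makes up 2.016/929.051 = 0.0022 of the mass, i.e. 0.22%.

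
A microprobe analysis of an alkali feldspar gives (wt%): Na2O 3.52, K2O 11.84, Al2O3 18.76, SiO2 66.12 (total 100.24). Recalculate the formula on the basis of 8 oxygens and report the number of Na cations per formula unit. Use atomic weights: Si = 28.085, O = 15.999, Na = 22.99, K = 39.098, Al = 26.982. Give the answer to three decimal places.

Na2O: 3.52/61.979 = 0.05679 mol → 0.11358 mol Na, 0.05679 mol O.
K2O: 11.84/94.195 = 0.12570 mol → 0.25140 mol K, 0.12570 mol O.
Al2O3: 18.76/101.961 = 0.18399 mol → 0.36798 mol Al, 0.55197 mol O.
SiO2: 66.12/60.083 = 1.10048 mol → 1.10048 mol Si, 2.20096 mol O.
Total oxygen = 2.93542 mol. Normalization factor = 8/2.93542 = 2.72533.
Na per 8 O = 0.11358 × 2.72533 = 0.310.

0.310 Na apfu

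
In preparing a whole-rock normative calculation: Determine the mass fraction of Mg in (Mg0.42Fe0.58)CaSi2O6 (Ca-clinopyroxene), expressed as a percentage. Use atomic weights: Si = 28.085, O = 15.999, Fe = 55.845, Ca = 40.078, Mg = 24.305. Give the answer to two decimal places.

4.35 weight percent

Molar mass of (Mg0.42Fe0.58)CaSi2O6: 0.42×24.305 + 0.58×55.845 + 1×40.078 + 2×28.085 + 6×15.999 = 234.840 g/mol.
Mass of Mg per formula unit: 0.42 × 24.305 = 10.208 g.
Weight fraction Mg = 10.208 / 234.840 = 0.0435.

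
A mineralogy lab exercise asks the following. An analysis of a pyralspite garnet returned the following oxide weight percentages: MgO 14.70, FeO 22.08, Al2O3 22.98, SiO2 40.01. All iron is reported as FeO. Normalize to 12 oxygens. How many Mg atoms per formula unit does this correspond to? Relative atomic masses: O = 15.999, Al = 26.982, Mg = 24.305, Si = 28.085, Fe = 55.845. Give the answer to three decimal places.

MgO (M=40.304): mol = 0.36473; Mg = 0.36473, O = 0.36473.
FeO (M=71.844): mol = 0.30733; Fe = 0.30733, O = 0.30733.
Al2O3 (M=101.961): mol = 0.22538; Al = 0.45076, O = 0.67614.
SiO2 (M=60.083): mol = 0.66591; Si = 0.66591, O = 1.33182.
ΣO = 2.68002; factor = 12/ΣO = 4.47758.
Mg apfu = 0.36473 × 4.47758 = 1.633.

1.633 Mg apfu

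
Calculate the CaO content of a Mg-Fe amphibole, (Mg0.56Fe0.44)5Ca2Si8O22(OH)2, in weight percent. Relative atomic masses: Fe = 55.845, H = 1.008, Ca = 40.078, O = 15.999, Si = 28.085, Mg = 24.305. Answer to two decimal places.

Formula mass = 881.741 g/mol.
2 Ca → 2.0000 mol CaO per formula unit; M(CaO) = 56.077, so CaO mass = 112.154 g.
112.154/881.741 × 100 = 12.72 wt%.

12.72 wt%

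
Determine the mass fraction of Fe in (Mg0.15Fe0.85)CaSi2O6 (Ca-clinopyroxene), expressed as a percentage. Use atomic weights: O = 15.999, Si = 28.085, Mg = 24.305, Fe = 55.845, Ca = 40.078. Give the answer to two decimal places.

19.51 weight percent

M((Mg0.15Fe0.85)CaSi2O6) = 243.356 g/mol.
Fe contributes 0.85 × 55.845 = 47.468 g per mole.
47.468/243.356 = 0.1951 → 19.51%.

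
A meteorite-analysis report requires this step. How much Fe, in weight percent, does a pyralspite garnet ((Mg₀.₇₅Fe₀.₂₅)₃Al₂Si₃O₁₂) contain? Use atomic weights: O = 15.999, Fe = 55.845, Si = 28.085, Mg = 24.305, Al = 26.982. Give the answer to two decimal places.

9.81 weight percent

Formula mass = 2.25×24.305 + 0.75×55.845 + 2×26.982 + 3×28.085 + 12×15.999 = 426.777 g/mol, of which 41.884 g is Fe.
So Fe makes up 41.884/426.777 = 0.0981 of the mass, i.e. 9.81%.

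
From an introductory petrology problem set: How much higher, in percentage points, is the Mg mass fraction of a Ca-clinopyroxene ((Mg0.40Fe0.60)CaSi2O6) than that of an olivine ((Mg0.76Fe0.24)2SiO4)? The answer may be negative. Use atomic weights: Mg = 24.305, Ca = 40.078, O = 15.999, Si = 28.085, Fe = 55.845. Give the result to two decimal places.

-19.58 percentage points

M((Mg0.40Fe0.60)CaSi2O6) = 235.471 g/mol, so wt% Mg = 9.722/235.471 × 100 = 4.13%.
M((Mg0.76Fe0.24)2SiO4) = 155.830 g/mol, so wt% Mg = 36.944/155.830 × 100 = 23.71%.
4.13 − 23.71 = -19.58 pp.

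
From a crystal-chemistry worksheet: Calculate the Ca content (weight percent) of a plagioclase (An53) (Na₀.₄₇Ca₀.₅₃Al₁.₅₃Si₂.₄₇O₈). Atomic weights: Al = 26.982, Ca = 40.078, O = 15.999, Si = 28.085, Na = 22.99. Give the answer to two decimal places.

M(Na₀.₄₇Ca₀.₅₃Al₁.₅₃Si₂.₄₇O₈) = 270.691 g/mol.
Ca contributes 0.53 × 40.078 = 21.241 g per mole.
21.241/270.691 = 0.0785 → 7.85%.

7.85 weight percent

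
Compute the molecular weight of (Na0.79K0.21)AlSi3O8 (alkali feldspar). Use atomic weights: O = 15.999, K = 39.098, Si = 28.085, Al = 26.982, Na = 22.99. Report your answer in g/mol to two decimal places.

265.60 g/mol

Na: 0.79 × 22.99 = 18.1621
K: 0.21 × 39.098 = 8.2106
Al: 1 × 26.982 = 26.9820
Si: 3 × 28.085 = 84.2550
O: 8 × 15.999 = 127.9920
Summing the contributions gives the formula mass.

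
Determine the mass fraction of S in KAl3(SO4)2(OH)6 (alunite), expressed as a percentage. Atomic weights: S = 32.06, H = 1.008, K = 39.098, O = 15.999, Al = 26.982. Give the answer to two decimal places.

15.48 wt%

M(KAl3(SO4)2(OH)6) = 414.198 g/mol.
S contributes 2 × 32.06 = 64.120 g per mole.
64.120/414.198 = 0.1548 → 15.48%.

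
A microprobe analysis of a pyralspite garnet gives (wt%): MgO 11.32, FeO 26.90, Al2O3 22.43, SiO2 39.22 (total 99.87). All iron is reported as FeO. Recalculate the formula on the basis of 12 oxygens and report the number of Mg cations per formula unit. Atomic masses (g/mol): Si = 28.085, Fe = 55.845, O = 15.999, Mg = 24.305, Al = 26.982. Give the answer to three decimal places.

MgO (M=40.304): mol = 0.28087; Mg = 0.28087, O = 0.28087.
FeO (M=71.844): mol = 0.37442; Fe = 0.37442, O = 0.37442.
Al2O3 (M=101.961): mol = 0.21999; Al = 0.43998, O = 0.65997.
SiO2 (M=60.083): mol = 0.65276; Si = 0.65276, O = 1.30552.
ΣO = 2.62078; factor = 12/ΣO = 4.57879.
Mg apfu = 0.28087 × 4.57879 = 1.286.

1.286 Mg apfu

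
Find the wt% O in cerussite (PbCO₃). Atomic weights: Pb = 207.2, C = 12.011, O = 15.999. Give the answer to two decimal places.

17.96 wt%

M(PbCO₃) = 267.208 g/mol.
O contributes 3 × 15.999 = 47.997 g per mole.
47.997/267.208 = 0.1796 → 17.96%.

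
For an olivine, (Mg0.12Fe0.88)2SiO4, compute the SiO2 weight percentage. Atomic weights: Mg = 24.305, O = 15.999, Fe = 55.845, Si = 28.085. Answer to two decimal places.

30.62 wt%

M((Mg0.12Fe0.88)2SiO4) = 196.201 g/mol; M(SiO2) = 60.083 g/mol.
Moles SiO2 per formula unit = 1 Si ÷ 1 = 1.0000.
SiO2 fraction = (1.0000 × 60.083) / 196.201 = 60.083/196.201 = 0.3062.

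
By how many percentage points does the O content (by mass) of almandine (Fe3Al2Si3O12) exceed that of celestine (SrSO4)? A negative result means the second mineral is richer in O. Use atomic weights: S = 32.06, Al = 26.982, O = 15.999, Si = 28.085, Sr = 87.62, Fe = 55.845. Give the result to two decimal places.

3.73 percentage points

O in Fe3Al2Si3O12: molar mass 497.742 g/mol; 12×15.999 = 191.988 g → 38.57 wt%.
O in SrSO4: molar mass 183.676 g/mol; 4×15.999 = 63.996 g → 34.84 wt%.
Difference = 38.57 − 34.84 = 3.73 percentage points.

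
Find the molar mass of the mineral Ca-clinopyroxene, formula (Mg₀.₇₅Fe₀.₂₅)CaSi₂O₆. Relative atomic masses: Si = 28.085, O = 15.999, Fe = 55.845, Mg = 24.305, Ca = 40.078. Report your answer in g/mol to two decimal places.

224.43 g/mol

The formula mass is the sum 0.75×24.305 + 0.25×55.845 + 1×40.078 + 2×28.085 + 6×15.999.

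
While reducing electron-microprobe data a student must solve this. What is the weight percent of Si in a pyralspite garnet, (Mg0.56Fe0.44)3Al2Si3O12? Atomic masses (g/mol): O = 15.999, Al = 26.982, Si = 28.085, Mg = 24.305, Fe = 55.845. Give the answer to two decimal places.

18.94 wt%

Formula mass = 1.68*24.305 + 1.32*55.845 + 2*26.982 + 3*28.085 + 12*15.999 = 444.755 g/mol, of which 84.255 g is Si.
So Si makes up 84.255/444.755 = 0.1894 of the mass, i.e. 18.94%.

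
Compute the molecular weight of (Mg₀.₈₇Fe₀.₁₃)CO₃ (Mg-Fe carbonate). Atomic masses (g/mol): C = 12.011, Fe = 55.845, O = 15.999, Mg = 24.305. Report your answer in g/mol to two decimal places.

88.41 g/mol

M = 0.87·24.305 + 0.13·55.845 + 1·12.011 + 3·15.999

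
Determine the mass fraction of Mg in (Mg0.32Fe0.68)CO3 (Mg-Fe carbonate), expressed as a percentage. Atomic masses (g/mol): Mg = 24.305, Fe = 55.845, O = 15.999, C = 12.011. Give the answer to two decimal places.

M((Mg0.32Fe0.68)CO3) = 105.760 g/mol.
Mg contributes 0.32 × 24.305 = 7.778 g per mole.
7.778/105.760 = 0.0735 → 7.35%.

7.35 weight percent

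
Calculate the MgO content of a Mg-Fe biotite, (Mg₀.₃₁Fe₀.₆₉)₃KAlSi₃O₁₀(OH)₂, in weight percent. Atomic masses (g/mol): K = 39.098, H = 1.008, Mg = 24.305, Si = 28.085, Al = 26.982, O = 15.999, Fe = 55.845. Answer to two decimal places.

M((Mg₀.₃₁Fe₀.₆₉)₃KAlSi₃O₁₀(OH)₂) = 482.542 g/mol; M(MgO) = 40.304 g/mol.
Moles MgO per formula unit = 0.93 Mg ÷ 1 = 0.9300.
MgO fraction = (0.9300 × 40.304) / 482.542 = 37.483/482.542 = 0.0777.

7.77 wt%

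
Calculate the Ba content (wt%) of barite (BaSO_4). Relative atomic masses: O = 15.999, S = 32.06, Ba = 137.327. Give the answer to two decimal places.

58.84 wt%

Formula mass = 1·137.327 + 1·32.06 + 4·15.999 = 233.383 g/mol, of which 137.327 g is Ba.
So Ba makes up 137.327/233.383 = 0.5884 of the mass, i.e. 58.84%.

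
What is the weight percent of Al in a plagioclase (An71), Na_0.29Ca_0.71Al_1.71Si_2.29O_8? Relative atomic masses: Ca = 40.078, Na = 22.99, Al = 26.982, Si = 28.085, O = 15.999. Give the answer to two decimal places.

16.87 weight percent

Formula mass = 0.29×22.99 + 0.71×40.078 + 1.71×26.982 + 2.29×28.085 + 8×15.999 = 273.568 g/mol, of which 46.139 g is Al.
So Al makes up 46.139/273.568 = 0.1687 of the mass, i.e. 16.87%.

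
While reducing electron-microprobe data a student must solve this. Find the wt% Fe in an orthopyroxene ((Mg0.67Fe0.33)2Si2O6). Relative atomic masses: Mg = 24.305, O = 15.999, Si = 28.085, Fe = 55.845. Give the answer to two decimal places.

Molar mass of (Mg0.67Fe0.33)2Si2O6: 1.34*24.305 + 0.66*55.845 + 2*28.085 + 6*15.999 = 221.590 g/mol.
Mass of Fe per formula unit: 0.66 × 55.845 = 36.858 g.
Weight fraction Fe = 36.858 / 221.590 = 0.1663.

16.63 mass %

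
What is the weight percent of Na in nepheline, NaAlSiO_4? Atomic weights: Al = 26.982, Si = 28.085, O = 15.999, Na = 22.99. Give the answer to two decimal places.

Molar mass of NaAlSiO_4: 1·22.99 + 1·26.982 + 1·28.085 + 4·15.999 = 142.053 g/mol.
Mass of Na per formula unit: 1 × 22.99 = 22.990 g.
Weight fraction Na = 22.990 / 142.053 = 0.1618.

16.18 weight percent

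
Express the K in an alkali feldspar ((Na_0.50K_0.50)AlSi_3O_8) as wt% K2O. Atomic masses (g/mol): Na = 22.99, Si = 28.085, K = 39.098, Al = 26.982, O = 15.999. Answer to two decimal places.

M((Na_0.50K_0.50)AlSi_3O_8) = 270.273 g/mol; M(K2O) = 94.195 g/mol.
Moles K2O per formula unit = 0.50 K ÷ 2 = 0.2500.
K2O fraction = (0.2500 × 94.195) / 270.273 = 23.549/270.273 = 0.0871.

8.71 wt%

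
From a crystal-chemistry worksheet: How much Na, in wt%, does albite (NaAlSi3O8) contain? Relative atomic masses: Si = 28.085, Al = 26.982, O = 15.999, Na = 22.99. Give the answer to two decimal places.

8.77 wt%

Molar mass of NaAlSi3O8: 1*22.99 + 1*26.982 + 3*28.085 + 8*15.999 = 262.219 g/mol.
Mass of Na per formula unit: 1 × 22.99 = 22.990 g.
Weight fraction Na = 22.990 / 262.219 = 0.0877.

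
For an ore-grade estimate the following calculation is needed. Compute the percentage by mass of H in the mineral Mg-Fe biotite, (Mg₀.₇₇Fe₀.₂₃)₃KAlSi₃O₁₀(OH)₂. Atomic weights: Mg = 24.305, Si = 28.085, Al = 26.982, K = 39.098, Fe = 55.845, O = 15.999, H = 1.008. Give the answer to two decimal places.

Formula mass = 2.31×24.305 + 0.69×55.845 + 1×39.098 + 1×26.982 + 3×28.085 + 12×15.999 + 2×1.008 = 439.017 g/mol, of which 2.016 g is H.
So H makes up 2.016/439.017 = 0.0046 of the mass, i.e. 0.46%.

0.46 mass %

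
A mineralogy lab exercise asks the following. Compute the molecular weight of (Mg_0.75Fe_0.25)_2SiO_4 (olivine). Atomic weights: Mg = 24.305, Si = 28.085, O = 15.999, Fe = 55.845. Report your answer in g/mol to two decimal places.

The formula mass is the sum 1.50*24.305 + 0.50*55.845 + 1*28.085 + 4*15.999.

156.46 g/mol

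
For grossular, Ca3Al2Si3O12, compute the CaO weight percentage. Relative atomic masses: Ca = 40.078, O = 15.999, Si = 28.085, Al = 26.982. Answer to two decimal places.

37.35 wt%

M(Ca3Al2Si3O12) = 450.441 g/mol; M(CaO) = 56.077 g/mol.
Moles CaO per formula unit = 3 Ca ÷ 1 = 3.0000.
CaO fraction = (3.0000 × 56.077) / 450.441 = 168.231/450.441 = 0.3735.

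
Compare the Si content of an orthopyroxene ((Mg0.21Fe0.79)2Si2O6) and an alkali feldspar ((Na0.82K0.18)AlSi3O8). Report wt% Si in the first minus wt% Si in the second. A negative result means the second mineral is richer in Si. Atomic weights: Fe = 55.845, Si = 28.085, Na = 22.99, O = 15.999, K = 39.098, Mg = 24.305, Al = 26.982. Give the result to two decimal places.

Si in (Mg0.21Fe0.79)2Si2O6: molar mass 250.607 g/mol; 2×28.085 = 56.170 g → 22.41 wt%.
Si in (Na0.82K0.18)AlSi3O8: molar mass 265.118 g/mol; 3×28.085 = 84.255 g → 31.78 wt%.
Difference = 22.41 − 31.78 = -9.37 percentage points.

-9.37 percentage points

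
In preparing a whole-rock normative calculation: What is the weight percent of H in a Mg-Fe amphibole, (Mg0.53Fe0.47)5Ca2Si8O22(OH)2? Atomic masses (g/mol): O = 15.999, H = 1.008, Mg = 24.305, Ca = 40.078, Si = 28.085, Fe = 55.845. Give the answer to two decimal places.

0.23 weight percent

Formula mass = 2.65*24.305 + 2.35*55.845 + 2*40.078 + 8*28.085 + 24*15.999 + 2*1.008 = 886.472 g/mol, of which 2.016 g is H.
So H makes up 2.016/886.472 = 0.0023 of the mass, i.e. 0.23%.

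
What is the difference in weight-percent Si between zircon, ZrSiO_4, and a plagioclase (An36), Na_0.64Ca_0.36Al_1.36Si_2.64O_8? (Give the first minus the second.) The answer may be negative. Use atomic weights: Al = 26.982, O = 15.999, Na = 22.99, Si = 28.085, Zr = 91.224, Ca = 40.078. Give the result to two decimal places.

M(ZrSiO_4) = 183.305 g/mol, so wt% Si = 28.085/183.305 × 100 = 15.32%.
M(Na_0.64Ca_0.36Al_1.36Si_2.64O_8) = 267.974 g/mol, so wt% Si = 74.144/267.974 × 100 = 27.67%.
15.32 − 27.67 = -12.35 pp.

-12.35 percentage points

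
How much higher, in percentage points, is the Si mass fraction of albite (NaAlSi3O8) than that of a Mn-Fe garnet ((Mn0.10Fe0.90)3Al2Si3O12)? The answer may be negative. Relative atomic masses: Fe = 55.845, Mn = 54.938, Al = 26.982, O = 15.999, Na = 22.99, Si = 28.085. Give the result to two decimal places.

M(NaAlSi3O8) = 262.219 g/mol, so wt% Si = 84.255/262.219 × 100 = 32.13%.
M((Mn0.10Fe0.90)3Al2Si3O12) = 497.470 g/mol, so wt% Si = 84.255/497.470 × 100 = 16.94%.
32.13 − 16.94 = 15.19 pp.

15.19 percentage points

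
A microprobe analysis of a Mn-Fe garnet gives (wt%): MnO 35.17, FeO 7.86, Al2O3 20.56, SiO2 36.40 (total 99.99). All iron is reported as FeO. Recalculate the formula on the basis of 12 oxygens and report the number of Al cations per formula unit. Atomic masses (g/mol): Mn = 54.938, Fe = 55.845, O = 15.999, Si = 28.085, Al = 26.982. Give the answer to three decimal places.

1.998 Al apfu

MnO: 35.17/70.937 = 0.49579 mol → 0.49579 mol Mn, 0.49579 mol O.
FeO: 7.86/71.844 = 0.10940 mol → 0.10940 mol Fe, 0.10940 mol O.
Al2O3: 20.56/101.961 = 0.20165 mol → 0.40330 mol Al, 0.60495 mol O.
SiO2: 36.40/60.083 = 0.60583 mol → 0.60583 mol Si, 1.21166 mol O.
Total oxygen = 2.42180 mol. Normalization factor = 12/2.42180 = 4.95499.
Al per 12 O = 0.40330 × 4.95499 = 1.998.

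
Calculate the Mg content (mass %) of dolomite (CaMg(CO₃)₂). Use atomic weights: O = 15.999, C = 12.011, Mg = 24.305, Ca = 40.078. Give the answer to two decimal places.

13.18 mass %

Formula mass = 1×40.078 + 1×24.305 + 2×12.011 + 6×15.999 = 184.399 g/mol, of which 24.305 g is Mg.
So Mg makes up 24.305/184.399 = 0.1318 of the mass, i.e. 13.18%.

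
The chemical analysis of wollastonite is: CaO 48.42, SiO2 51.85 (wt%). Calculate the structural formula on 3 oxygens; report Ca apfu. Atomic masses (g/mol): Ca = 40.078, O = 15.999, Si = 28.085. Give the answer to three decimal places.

CaO (M=56.077): mol = 0.86346; Ca = 0.86346, O = 0.86346.
SiO2 (M=60.083): mol = 0.86297; Si = 0.86297, O = 1.72594.
ΣO = 2.58940; factor = 3/ΣO = 1.15857.
Ca apfu = 0.86346 × 1.15857 = 1.000.

1.000 Ca apfu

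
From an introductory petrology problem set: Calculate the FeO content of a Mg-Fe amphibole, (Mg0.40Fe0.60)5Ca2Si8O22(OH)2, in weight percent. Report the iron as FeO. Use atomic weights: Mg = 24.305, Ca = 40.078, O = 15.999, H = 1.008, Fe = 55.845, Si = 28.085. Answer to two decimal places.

Molar mass of (Mg0.40Fe0.60)5Ca2Si8O22(OH)2 = 2·24.305 + 3·55.845 + 2·40.078 + 8·28.085 + 24·15.999 + 2·1.008 = 906.973 g/mol.
Each formula unit contains 3 Fe, equivalent to 3/1 = 3.0000 mol FeO.
M(FeO) = 1×55.845 + 1×15.999 = 71.844 g/mol.
Mass of FeO per formula unit = 3.0000 × 71.844 = 215.532 g.
FeO wt% = 215.532 / 906.973 × 100 = 23.76%.

23.76 wt%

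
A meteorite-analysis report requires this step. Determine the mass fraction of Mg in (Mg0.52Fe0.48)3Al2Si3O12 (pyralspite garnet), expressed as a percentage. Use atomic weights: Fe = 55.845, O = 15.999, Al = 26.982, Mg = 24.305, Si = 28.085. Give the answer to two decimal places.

M((Mg0.52Fe0.48)3Al2Si3O12) = 448.540 g/mol.
Mg contributes 1.56 × 24.305 = 37.916 g per mole.
37.916/448.540 = 0.0845 → 8.45%.

8.45 weight percent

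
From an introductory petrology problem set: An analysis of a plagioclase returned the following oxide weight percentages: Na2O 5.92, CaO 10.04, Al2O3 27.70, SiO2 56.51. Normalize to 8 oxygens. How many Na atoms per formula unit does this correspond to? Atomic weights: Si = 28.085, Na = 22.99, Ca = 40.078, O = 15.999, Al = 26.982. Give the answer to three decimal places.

0.514 Na apfu

Na2O (M=61.979): mol = 0.09552; Na = 0.19104, O = 0.09552.
CaO (M=56.077): mol = 0.17904; Ca = 0.17904, O = 0.17904.
Al2O3 (M=101.961): mol = 0.27167; Al = 0.54334, O = 0.81501.
SiO2 (M=60.083): mol = 0.94053; Si = 0.94053, O = 1.88106.
ΣO = 2.97063; factor = 8/ΣO = 2.69303.
Na apfu = 0.19104 × 2.69303 = 0.514.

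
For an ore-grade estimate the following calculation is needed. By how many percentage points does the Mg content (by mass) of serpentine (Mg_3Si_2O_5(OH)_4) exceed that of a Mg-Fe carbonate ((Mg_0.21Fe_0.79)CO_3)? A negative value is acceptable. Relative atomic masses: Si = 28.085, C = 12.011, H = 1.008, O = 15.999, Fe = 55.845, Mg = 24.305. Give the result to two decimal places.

21.64 percentage points

M(Mg_3Si_2O_5(OH)_4) = 277.108 g/mol, so wt% Mg = 72.915/277.108 × 100 = 26.31%.
M((Mg_0.21Fe_0.79)CO_3) = 109.230 g/mol, so wt% Mg = 5.104/109.230 × 100 = 4.67%.
26.31 − 4.67 = 21.64 pp.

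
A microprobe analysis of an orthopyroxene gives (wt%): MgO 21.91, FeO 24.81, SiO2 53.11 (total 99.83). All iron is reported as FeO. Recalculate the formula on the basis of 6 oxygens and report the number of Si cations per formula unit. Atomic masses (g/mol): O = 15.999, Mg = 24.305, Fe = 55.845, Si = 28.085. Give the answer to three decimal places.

1.996 Si apfu

21.91 wt% MgO ÷ 40.304 g/mol = 0.54362 mol, giving 0.54362 Mg and 0.54362 O.
24.81 wt% FeO ÷ 71.844 g/mol = 0.34533 mol, giving 0.34533 Fe and 0.34533 O.
53.11 wt% SiO2 ÷ 60.083 g/mol = 0.88394 mol, giving 0.88394 Si and 1.76788 O.
Oxygen sums to 2.65683; scaling by 6/2.65683 = 2.25833 puts the formula on 6 O.
Si: 0.88394 × 2.25833 = 1.996 atoms per formula unit.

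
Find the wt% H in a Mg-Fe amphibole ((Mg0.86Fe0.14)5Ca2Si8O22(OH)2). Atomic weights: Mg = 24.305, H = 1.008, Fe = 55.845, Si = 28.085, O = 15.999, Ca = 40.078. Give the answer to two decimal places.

M((Mg0.86Fe0.14)5Ca2Si8O22(OH)2) = 834.431 g/mol.
H contributes 2 × 1.008 = 2.016 g per mole.
2.016/834.431 = 0.0024 → 0.24%.

0.24 mass %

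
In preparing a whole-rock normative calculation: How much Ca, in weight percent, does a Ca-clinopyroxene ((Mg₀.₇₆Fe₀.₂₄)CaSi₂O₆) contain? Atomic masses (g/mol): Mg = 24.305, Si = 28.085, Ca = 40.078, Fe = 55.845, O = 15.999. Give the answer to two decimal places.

Formula mass = 0.76·24.305 + 0.24·55.845 + 1·40.078 + 2·28.085 + 6·15.999 = 224.117 g/mol, of which 40.078 g is Ca.
So Ca makes up 40.078/224.117 = 0.1788 of the mass, i.e. 17.88%.

17.88 weight percent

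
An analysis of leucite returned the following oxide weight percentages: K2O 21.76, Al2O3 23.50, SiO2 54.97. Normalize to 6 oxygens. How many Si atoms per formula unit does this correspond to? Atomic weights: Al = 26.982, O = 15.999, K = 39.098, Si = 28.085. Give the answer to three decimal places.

K2O: 21.76/94.195 = 0.23101 mol → 0.46202 mol K, 0.23101 mol O.
Al2O3: 23.50/101.961 = 0.23048 mol → 0.46096 mol Al, 0.69144 mol O.
SiO2: 54.97/60.083 = 0.91490 mol → 0.91490 mol Si, 1.82980 mol O.
Total oxygen = 2.75225 mol. Normalization factor = 6/2.75225 = 2.18003.
Si per 6 O = 0.91490 × 2.18003 = 1.995.

1.995 Si apfu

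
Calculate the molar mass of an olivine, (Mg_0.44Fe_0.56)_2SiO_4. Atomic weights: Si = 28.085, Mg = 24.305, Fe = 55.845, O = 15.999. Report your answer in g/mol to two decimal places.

176.02 g/mol

The formula mass is the sum 0.88·24.305 + 1.12·55.845 + 1·28.085 + 4·15.999.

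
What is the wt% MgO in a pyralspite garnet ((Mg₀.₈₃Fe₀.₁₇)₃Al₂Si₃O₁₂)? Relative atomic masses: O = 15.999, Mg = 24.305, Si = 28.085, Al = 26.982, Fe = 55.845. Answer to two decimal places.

M((Mg₀.₈₃Fe₀.₁₇)₃Al₂Si₃O₁₂) = 419.207 g/mol; M(MgO) = 40.304 g/mol.
Moles MgO per formula unit = 2.49 Mg ÷ 1 = 2.4900.
MgO fraction = (2.4900 × 40.304) / 419.207 = 100.357/419.207 = 0.2394.

23.94 wt%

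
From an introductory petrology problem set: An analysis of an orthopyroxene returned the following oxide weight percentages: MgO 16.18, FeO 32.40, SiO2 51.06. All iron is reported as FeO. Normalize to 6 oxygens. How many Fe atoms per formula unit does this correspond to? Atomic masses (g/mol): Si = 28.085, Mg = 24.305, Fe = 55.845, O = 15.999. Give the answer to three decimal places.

MgO: 16.18/40.304 = 0.40145 mol → 0.40145 mol Mg, 0.40145 mol O.
FeO: 32.40/71.844 = 0.45098 mol → 0.45098 mol Fe, 0.45098 mol O.
SiO2: 51.06/60.083 = 0.84982 mol → 0.84982 mol Si, 1.69964 mol O.
Total oxygen = 2.55207 mol. Normalization factor = 6/2.55207 = 2.35103.
Fe per 6 O = 0.45098 × 2.35103 = 1.060.

1.060 Fe apfu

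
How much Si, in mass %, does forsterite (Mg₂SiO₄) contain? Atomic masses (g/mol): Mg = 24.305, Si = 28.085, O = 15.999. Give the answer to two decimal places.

Formula mass = 2·24.305 + 1·28.085 + 4·15.999 = 140.691 g/mol, of which 28.085 g is Si.
So Si makes up 28.085/140.691 = 0.1996 of the mass, i.e. 19.96%.

19.96 mass %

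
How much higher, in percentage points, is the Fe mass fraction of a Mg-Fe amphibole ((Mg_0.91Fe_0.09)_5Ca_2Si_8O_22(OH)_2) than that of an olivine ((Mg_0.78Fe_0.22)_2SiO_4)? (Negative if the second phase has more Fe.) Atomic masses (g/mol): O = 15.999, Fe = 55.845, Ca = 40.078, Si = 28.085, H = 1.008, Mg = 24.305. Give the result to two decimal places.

First mineral: 25.130 g Fe in 826.546 g formula = 3.04 wt% Fe.
Second mineral: 24.572 g Fe in 154.569 g formula = 15.90 wt% Fe.
3.04% − 15.90% gives a difference of -12.86 percentage points.

-12.86 percentage points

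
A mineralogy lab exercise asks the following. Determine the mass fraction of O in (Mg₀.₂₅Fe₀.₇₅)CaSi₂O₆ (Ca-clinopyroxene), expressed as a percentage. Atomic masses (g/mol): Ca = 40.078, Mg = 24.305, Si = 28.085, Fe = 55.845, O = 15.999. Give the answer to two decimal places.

39.96 weight percent

Formula mass = 0.25*24.305 + 0.75*55.845 + 1*40.078 + 2*28.085 + 6*15.999 = 240.202 g/mol, of which 95.994 g is O.
So O makes up 95.994/240.202 = 0.3996 of the mass, i.e. 39.96%.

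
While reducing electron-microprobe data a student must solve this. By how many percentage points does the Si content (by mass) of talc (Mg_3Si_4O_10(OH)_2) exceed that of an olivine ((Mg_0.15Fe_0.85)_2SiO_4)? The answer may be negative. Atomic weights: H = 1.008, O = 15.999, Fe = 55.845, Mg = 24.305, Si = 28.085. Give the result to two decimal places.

15.17 percentage points

Si in Mg_3Si_4O_10(OH)_2: molar mass 379.259 g/mol; 4×28.085 = 112.340 g → 29.62 wt%.
Si in (Mg_0.15Fe_0.85)_2SiO_4: molar mass 194.309 g/mol; 1×28.085 = 28.085 g → 14.45 wt%.
Difference = 29.62 − 14.45 = 15.17 percentage points.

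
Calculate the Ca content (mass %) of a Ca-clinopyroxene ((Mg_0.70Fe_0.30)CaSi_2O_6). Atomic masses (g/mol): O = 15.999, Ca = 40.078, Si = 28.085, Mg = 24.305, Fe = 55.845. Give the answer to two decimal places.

17.73 mass %

Formula mass = 0.70*24.305 + 0.30*55.845 + 1*40.078 + 2*28.085 + 6*15.999 = 226.009 g/mol, of which 40.078 g is Ca.
So Ca makes up 40.078/226.009 = 0.1773 of the mass, i.e. 17.73%.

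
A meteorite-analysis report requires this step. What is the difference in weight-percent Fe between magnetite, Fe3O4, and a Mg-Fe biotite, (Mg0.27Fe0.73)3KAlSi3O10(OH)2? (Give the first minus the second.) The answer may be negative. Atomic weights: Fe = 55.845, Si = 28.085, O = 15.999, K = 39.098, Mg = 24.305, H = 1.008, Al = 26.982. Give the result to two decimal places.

47.21 percentage points

First mineral: 167.535 g Fe in 231.531 g formula = 72.36 wt% Fe.
Second mineral: 122.301 g Fe in 486.327 g formula = 25.15 wt% Fe.
72.36% − 25.15% gives a difference of 47.21 percentage points.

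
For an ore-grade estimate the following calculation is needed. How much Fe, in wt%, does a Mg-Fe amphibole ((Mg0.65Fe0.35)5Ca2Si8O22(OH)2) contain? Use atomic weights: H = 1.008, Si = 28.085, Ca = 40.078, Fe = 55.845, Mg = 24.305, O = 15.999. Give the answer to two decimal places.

M((Mg0.65Fe0.35)5Ca2Si8O22(OH)2) = 867.548 g/mol.
Fe contributes 1.75 × 55.845 = 97.729 g per mole.
97.729/867.548 = 0.1126 → 11.26%.

11.26 wt%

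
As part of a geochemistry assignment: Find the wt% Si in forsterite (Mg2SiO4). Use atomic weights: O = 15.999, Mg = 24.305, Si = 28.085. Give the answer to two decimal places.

M(Mg2SiO4) = 140.691 g/mol.
Si contributes 1 × 28.085 = 28.085 g per mole.
28.085/140.691 = 0.1996 → 19.96%.

19.96 weight percent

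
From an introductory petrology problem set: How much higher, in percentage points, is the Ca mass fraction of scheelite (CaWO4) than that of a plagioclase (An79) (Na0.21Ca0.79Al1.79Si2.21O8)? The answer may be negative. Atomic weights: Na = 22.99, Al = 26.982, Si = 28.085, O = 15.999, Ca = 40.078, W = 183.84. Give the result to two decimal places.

Ca in CaWO4: molar mass 287.914 g/mol; 1×40.078 = 40.078 g → 13.92 wt%.
Ca in Na0.21Ca0.79Al1.79Si2.21O8: molar mass 274.847 g/mol; 0.79×40.078 = 31.662 g → 11.52 wt%.
Difference = 13.92 − 11.52 = 2.40 percentage points.

2.40 percentage points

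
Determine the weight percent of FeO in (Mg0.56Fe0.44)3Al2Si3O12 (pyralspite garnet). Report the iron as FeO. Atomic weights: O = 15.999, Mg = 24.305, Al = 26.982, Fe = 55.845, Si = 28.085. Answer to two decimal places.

21.32 wt%

Molar mass of (Mg0.56Fe0.44)3Al2Si3O12 = 1.68·24.305 + 1.32·55.845 + 2·26.982 + 3·28.085 + 12·15.999 = 444.755 g/mol.
Each formula unit contains 1.32 Fe, equivalent to 1.32/1 = 1.3200 mol FeO.
M(FeO) = 1×55.845 + 1×15.999 = 71.844 g/mol.
Mass of FeO per formula unit = 1.3200 × 71.844 = 94.834 g.
FeO wt% = 94.834 / 444.755 × 100 = 21.32%.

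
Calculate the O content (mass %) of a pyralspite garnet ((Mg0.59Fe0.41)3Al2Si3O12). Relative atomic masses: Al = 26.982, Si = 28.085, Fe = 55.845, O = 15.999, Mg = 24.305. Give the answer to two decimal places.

M((Mg0.59Fe0.41)3Al2Si3O12) = 441.916 g/mol.
O contributes 12 × 15.999 = 191.988 g per mole.
191.988/441.916 = 0.4344 → 43.44%.

43.44 mass %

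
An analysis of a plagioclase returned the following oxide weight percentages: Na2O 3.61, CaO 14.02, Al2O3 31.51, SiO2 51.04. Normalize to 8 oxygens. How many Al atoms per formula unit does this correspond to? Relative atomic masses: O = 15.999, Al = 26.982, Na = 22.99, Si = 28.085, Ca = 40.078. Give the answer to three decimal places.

3.61 wt% Na2O ÷ 61.979 g/mol = 0.05825 mol, giving 0.11650 Na and 0.05825 O.
14.02 wt% CaO ÷ 56.077 g/mol = 0.25001 mol, giving 0.25001 Ca and 0.25001 O.
31.51 wt% Al2O3 ÷ 101.961 g/mol = 0.30904 mol, giving 0.61808 Al and 0.92712 O.
51.04 wt% SiO2 ÷ 60.083 g/mol = 0.84949 mol, giving 0.84949 Si and 1.69898 O.
Oxygen sums to 2.93436; scaling by 8/2.93436 = 2.72632 puts the formula on 8 O.
Al: 0.61808 × 2.72632 = 1.685 atoms per formula unit.

1.685 Al apfu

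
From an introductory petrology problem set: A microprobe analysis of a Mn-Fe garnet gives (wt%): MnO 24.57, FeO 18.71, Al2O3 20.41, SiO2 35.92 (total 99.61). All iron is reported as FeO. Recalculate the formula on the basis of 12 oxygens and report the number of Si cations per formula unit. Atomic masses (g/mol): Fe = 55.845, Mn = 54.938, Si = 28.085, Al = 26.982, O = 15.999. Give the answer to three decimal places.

MnO (M=70.937): mol = 0.34636; Mn = 0.34636, O = 0.34636.
FeO (M=71.844): mol = 0.26043; Fe = 0.26043, O = 0.26043.
Al2O3 (M=101.961): mol = 0.20017; Al = 0.40034, O = 0.60051.
SiO2 (M=60.083): mol = 0.59784; Si = 0.59784, O = 1.19568.
ΣO = 2.40298; factor = 12/ΣO = 4.99380.
Si apfu = 0.59784 × 4.99380 = 2.985.

2.985 Si apfu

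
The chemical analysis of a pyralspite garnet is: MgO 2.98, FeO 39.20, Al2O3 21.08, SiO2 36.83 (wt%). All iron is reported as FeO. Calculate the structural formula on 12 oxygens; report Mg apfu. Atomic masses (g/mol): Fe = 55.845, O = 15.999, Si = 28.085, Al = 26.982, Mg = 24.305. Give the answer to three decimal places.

2.98 wt% MgO ÷ 40.304 g/mol = 0.07394 mol, giving 0.07394 Mg and 0.07394 O.
39.20 wt% FeO ÷ 71.844 g/mol = 0.54563 mol, giving 0.54563 Fe and 0.54563 O.
21.08 wt% Al2O3 ÷ 101.961 g/mol = 0.20675 mol, giving 0.41350 Al and 0.62025 O.
36.83 wt% SiO2 ÷ 60.083 g/mol = 0.61299 mol, giving 0.61299 Si and 1.22598 O.
Oxygen sums to 2.46580; scaling by 12/2.46580 = 4.86657 puts the formula on 12 O.
Mg: 0.07394 × 4.86657 = 0.360 atoms per formula unit.

0.360 Mg apfu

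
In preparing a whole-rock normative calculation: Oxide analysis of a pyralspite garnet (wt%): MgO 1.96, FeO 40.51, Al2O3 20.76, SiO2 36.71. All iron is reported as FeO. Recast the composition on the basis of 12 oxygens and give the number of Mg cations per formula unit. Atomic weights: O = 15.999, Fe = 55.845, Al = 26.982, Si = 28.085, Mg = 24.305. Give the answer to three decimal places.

0.239 Mg apfu

1.96 wt% MgO ÷ 40.304 g/mol = 0.04863 mol, giving 0.04863 Mg and 0.04863 O.
40.51 wt% FeO ÷ 71.844 g/mol = 0.56386 mol, giving 0.56386 Fe and 0.56386 O.
20.76 wt% Al2O3 ÷ 101.961 g/mol = 0.20361 mol, giving 0.40722 Al and 0.61083 O.
36.71 wt% SiO2 ÷ 60.083 g/mol = 0.61099 mol, giving 0.61099 Si and 1.22198 O.
Oxygen sums to 2.44530; scaling by 12/2.44530 = 4.90737 puts the formula on 12 O.
Mg: 0.04863 × 4.90737 = 0.239 atoms per formula unit.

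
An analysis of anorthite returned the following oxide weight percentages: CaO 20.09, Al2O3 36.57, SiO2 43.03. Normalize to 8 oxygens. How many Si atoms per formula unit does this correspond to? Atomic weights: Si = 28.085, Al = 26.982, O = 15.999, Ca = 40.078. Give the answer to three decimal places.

CaO: 20.09/56.077 = 0.35826 mol → 0.35826 mol Ca, 0.35826 mol O.
Al2O3: 36.57/101.961 = 0.35867 mol → 0.71734 mol Al, 1.07601 mol O.
SiO2: 43.03/60.083 = 0.71618 mol → 0.71618 mol Si, 1.43236 mol O.
Total oxygen = 2.86663 mol. Normalization factor = 8/2.86663 = 2.79073.
Si per 8 O = 0.71618 × 2.79073 = 1.999.

1.999 Si apfu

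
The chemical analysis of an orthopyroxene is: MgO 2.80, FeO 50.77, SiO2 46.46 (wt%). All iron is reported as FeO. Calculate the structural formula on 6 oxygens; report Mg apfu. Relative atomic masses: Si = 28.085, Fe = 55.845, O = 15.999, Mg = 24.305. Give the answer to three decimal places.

0.179 Mg apfu

MgO (M=40.304): mol = 0.06947; Mg = 0.06947, O = 0.06947.
FeO (M=71.844): mol = 0.70667; Fe = 0.70667, O = 0.70667.
SiO2 (M=60.083): mol = 0.77326; Si = 0.77326, O = 1.54652.
ΣO = 2.32266; factor = 6/ΣO = 2.58325.
Mg apfu = 0.06947 × 2.58325 = 0.179.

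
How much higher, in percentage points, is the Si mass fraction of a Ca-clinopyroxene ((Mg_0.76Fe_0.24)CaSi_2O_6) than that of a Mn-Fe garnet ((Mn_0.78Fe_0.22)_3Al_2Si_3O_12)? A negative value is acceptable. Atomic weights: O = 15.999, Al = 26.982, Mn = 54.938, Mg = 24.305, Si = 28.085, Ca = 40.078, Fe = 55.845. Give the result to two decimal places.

First mineral: 56.170 g Si in 224.117 g formula = 25.06 wt% Si.
Second mineral: 84.255 g Si in 495.620 g formula = 17.00 wt% Si.
25.06% − 17.00% gives a difference of 8.06 percentage points.

8.06 percentage points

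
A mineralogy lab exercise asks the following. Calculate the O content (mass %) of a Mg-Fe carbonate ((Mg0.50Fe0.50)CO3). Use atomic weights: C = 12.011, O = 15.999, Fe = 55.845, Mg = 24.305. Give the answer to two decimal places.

47.96 mass %

M((Mg0.50Fe0.50)CO3) = 100.083 g/mol.
O contributes 3 × 15.999 = 47.997 g per mole.
47.997/100.083 = 0.4796 → 47.96%.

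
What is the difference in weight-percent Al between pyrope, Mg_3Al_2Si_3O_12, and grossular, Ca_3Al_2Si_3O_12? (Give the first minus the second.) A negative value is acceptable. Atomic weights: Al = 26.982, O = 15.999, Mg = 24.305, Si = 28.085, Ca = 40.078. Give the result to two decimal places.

1.41 percentage points

First mineral: 53.964 g Al in 403.122 g formula = 13.39 wt% Al.
Second mineral: 53.964 g Al in 450.441 g formula = 11.98 wt% Al.
13.39% − 11.98% gives a difference of 1.41 percentage points.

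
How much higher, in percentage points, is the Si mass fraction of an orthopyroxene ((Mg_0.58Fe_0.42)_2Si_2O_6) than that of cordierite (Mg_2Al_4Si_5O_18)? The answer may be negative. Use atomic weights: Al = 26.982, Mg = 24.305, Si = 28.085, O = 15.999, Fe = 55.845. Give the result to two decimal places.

Si in (Mg_0.58Fe_0.42)_2Si_2O_6: molar mass 227.268 g/mol; 2×28.085 = 56.170 g → 24.72 wt%.
Si in Mg_2Al_4Si_5O_18: molar mass 584.945 g/mol; 5×28.085 = 140.425 g → 24.01 wt%.
Difference = 24.72 − 24.01 = 0.71 percentage points.

0.71 percentage points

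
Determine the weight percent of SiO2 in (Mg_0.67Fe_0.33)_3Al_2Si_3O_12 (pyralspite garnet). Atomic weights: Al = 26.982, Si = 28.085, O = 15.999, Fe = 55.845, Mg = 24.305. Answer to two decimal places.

41.50 wt%

Molar mass of (Mg_0.67Fe_0.33)_3Al_2Si_3O_12 = 2.01×24.305 + 0.99×55.845 + 2×26.982 + 3×28.085 + 12×15.999 = 434.347 g/mol.
Each formula unit contains 3 Si, equivalent to 3/1 = 3.0000 mol SiO2.
M(SiO2) = 1×28.085 + 2×15.999 = 60.083 g/mol.
Mass of SiO2 per formula unit = 3.0000 × 60.083 = 180.249 g.
SiO2 wt% = 180.249 / 434.347 × 100 = 41.50%.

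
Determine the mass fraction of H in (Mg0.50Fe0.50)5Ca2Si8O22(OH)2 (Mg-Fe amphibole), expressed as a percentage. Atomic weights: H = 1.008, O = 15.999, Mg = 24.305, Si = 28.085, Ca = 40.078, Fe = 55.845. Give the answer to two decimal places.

0.23 mass %

Formula mass = 2.50*24.305 + 2.50*55.845 + 2*40.078 + 8*28.085 + 24*15.999 + 2*1.008 = 891.203 g/mol, of which 2.016 g is H.
So H makes up 2.016/891.203 = 0.0023 of the mass, i.e. 0.23%.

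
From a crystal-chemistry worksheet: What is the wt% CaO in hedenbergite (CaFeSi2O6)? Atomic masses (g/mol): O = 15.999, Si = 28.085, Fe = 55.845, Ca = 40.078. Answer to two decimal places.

M(CaFeSi2O6) = 248.087 g/mol; M(CaO) = 56.077 g/mol.
Moles CaO per formula unit = 1 Ca ÷ 1 = 1.0000.
CaO fraction = (1.0000 × 56.077) / 248.087 = 56.077/248.087 = 0.2260.

22.60 wt%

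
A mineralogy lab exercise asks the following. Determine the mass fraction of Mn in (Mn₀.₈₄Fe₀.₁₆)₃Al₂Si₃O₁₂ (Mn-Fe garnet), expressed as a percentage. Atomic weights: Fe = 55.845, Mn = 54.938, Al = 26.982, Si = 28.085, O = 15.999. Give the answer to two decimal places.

Molar mass of (Mn₀.₈₄Fe₀.₁₆)₃Al₂Si₃O₁₂: 2.52*54.938 + 0.48*55.845 + 2*26.982 + 3*28.085 + 12*15.999 = 495.456 g/mol.
Mass of Mn per formula unit: 2.52 × 54.938 = 138.444 g.
Weight fraction Mn = 138.444 / 495.456 = 0.2794.

27.94 wt%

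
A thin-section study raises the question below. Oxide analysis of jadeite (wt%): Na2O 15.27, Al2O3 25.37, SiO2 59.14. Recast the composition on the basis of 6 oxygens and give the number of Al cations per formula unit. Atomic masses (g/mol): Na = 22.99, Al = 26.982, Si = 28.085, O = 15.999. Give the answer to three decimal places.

Na2O: 15.27/61.979 = 0.24637 mol → 0.49274 mol Na, 0.24637 mol O.
Al2O3: 25.37/101.961 = 0.24882 mol → 0.49764 mol Al, 0.74646 mol O.
SiO2: 59.14/60.083 = 0.98431 mol → 0.98431 mol Si, 1.96862 mol O.
Total oxygen = 2.96145 mol. Normalization factor = 6/2.96145 = 2.02603.
Al per 6 O = 0.49764 × 2.02603 = 1.008.

1.008 Al apfu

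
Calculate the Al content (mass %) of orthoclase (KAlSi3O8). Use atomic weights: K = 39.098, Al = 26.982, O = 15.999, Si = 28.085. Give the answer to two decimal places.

Formula mass = 1·39.098 + 1·26.982 + 3·28.085 + 8·15.999 = 278.327 g/mol, of which 26.982 g is Al.
So Al makes up 26.982/278.327 = 0.0969 of the mass, i.e. 9.69%.

9.69 mass %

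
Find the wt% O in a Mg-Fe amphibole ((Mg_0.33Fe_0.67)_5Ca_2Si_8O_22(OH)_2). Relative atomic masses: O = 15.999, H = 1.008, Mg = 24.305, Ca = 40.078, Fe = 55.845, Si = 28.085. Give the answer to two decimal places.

41.83 wt%

Formula mass = 1.65*24.305 + 3.35*55.845 + 2*40.078 + 8*28.085 + 24*15.999 + 2*1.008 = 918.012 g/mol, of which 383.976 g is O.
So O makes up 383.976/918.012 = 0.4183 of the mass, i.e. 41.83%.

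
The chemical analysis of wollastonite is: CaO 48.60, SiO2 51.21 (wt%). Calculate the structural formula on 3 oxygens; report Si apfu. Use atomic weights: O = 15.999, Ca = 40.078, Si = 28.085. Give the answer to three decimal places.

0.994 Si apfu

CaO: 48.60/56.077 = 0.86667 mol → 0.86667 mol Ca, 0.86667 mol O.
SiO2: 51.21/60.083 = 0.85232 mol → 0.85232 mol Si, 1.70464 mol O.
Total oxygen = 2.57131 mol. Normalization factor = 3/2.57131 = 1.16672.
Si per 3 O = 0.85232 × 1.16672 = 0.994.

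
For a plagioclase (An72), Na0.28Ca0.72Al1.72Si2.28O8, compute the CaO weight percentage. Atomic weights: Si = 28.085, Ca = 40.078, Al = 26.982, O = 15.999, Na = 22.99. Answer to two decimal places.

14.75 wt%

M(Na0.28Ca0.72Al1.72Si2.28O8) = 273.728 g/mol; M(CaO) = 56.077 g/mol.
Moles CaO per formula unit = 0.72 Ca ÷ 1 = 0.7200.
CaO fraction = (0.7200 × 56.077) / 273.728 = 40.375/273.728 = 0.1475.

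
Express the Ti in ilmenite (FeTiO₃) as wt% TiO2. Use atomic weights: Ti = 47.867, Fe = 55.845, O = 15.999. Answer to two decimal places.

Formula mass = 151.709 g/mol.
1 Ti → 1.0000 mol TiO2 per formula unit; M(TiO2) = 79.865, so TiO2 mass = 79.865 g.
79.865/151.709 × 100 = 52.64 wt%.

52.64 wt%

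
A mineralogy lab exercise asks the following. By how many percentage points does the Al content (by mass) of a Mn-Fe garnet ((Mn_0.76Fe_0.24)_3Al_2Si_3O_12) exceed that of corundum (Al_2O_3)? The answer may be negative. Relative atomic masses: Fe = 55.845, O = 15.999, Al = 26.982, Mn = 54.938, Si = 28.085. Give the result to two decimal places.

-42.04 percentage points

First mineral: 53.964 g Al in 495.674 g formula = 10.89 wt% Al.
Second mineral: 53.964 g Al in 101.961 g formula = 52.93 wt% Al.
10.89% − 52.93% gives a difference of -42.04 percentage points.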